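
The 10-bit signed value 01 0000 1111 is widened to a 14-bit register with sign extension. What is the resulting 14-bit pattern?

MSB of 0100001111 is 0; replicate it into the new high bits.
0000|0100001111 → 00000100001111 (still 271).

00000100001111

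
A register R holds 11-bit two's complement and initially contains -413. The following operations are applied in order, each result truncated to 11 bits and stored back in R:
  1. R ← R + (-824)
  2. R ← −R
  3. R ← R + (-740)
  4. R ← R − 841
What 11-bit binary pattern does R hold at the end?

11010101000

Start: R = -413 = 11001100011.
R = -413 + (-824) = -1237; wraps to 811 = 01100101011
R = −(811) = -811 = 10011010101
R = -811 + (-740) = -1551; wraps to 497 = 00111110001
R = 497 − 841 = -344 = 11010101000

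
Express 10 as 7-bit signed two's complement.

0001010

10 is non-negative, so write it directly in 7 bits: 0001010.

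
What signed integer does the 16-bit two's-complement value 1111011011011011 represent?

MSB is 1, so the value is negative.
Unsigned reading: 63195. Subtract 2^16 = 65536: 63195 − 65536 = -2341.

-2341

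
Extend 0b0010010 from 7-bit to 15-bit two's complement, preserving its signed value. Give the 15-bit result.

MSB of 0010010 is 0; replicate it into the new high bits.
00000000|0010010 → 000000000010010 (still 18).

000000000010010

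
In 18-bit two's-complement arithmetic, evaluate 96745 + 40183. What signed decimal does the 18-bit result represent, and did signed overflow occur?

-125216; overflow

96745 → 010111100111101001
40183 → 001001110011110111
  010111100111101001
+ 001001110011110111
= 100001011011100000
Result 100001011011100000: MSB = 1 → 136928 − 262144 = -125216.
Both addends are non-negative but the stored result is negative: signed overflow. The true value 96745 + 40183 = 136928 lies outside [-131072, 131071].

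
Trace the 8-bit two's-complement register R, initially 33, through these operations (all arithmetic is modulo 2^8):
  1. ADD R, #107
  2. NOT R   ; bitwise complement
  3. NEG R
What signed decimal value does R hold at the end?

Start: R = 33 = 00100001.
R = 33 + 107 = 140; wraps to -116 = 10001100
R = NOT 10001100 = 01110011 = 115
R = −(115) = -115 = 10001101

-115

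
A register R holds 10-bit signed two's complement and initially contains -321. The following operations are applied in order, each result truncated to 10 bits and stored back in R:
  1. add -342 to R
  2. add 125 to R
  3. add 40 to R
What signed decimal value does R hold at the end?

-498

Start: R = -321 = 1010111111.
R = -321 + (-342) = -663; wraps to 361 = 0101101001
R = 361 + 125 = 486 = 0111100110
R = 486 + 40 = 526; wraps to -498 = 1000001110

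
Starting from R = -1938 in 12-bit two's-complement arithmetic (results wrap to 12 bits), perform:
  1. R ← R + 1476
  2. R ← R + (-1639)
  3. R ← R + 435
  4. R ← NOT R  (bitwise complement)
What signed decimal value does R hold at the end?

Start: R = -1938 = 100001101110.
R = -1938 + 1476 = -462 = 111000110010
R = -462 + (-1639) = -2101; wraps to 1995 = 011111001011
R = 1995 + 435 = 2430; wraps to -1666 = 100101111110
R = NOT 100101111110 = 011010000001 = 1665

1665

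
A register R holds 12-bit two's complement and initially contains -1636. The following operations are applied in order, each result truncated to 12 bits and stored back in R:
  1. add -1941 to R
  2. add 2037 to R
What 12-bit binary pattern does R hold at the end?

Start: R = -1636 = 100110011100.
R = -1636 + (-1941) = -3577; wraps to 519 = 001000000111
R = 519 + 2037 = 2556; wraps to -1540 = 100111111100

100111111100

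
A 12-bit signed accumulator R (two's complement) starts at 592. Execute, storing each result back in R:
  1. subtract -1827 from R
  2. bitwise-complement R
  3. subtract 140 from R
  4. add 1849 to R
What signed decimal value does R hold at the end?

-711

Start: R = 592 = 001001010000.
R = 592 − (-1827) = 2419; wraps to -1677 = 100101110011
R = NOT 100101110011 = 011010001100 = 1676
R = 1676 − 140 = 1536 = 011000000000
R = 1536 + 1849 = 3385; wraps to -711 = 110100111001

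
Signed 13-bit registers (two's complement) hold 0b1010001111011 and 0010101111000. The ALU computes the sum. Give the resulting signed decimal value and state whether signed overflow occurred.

-1549; no overflow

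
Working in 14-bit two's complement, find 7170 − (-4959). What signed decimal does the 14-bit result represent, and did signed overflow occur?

-4255; overflow

7170 → 01110000000010
-4959 → 10110010100001
Subtract via negate-and-add: invert 10110010100001 + 1 = 01001101011111 (i.e. 4959).
  01110000000010
+ 01001101011111
= 10111101100001
Result 10111101100001: MSB = 1 → 12129 − 16384 = -4255.
Both addends (after negating the subtrahend) are non-negative but the stored result is negative: signed overflow. The true value 7170 − (-4959) = 12129 lies outside [-8192, 8191].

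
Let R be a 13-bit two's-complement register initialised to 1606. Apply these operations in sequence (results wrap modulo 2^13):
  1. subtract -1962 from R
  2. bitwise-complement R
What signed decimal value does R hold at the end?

Start: R = 1606 = 0011001000110.
R = 1606 − (-1962) = 3568 = 0110111110000
R = NOT 0110111110000 = 1001000001111 = -3569

-3569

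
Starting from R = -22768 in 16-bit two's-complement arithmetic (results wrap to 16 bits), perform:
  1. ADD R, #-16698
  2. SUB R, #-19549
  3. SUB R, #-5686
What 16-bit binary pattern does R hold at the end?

Start: R = -22768 = 1010011100010000.
R = -22768 + (-16698) = -39466; wraps to 26070 = 0110010111010110
R = 26070 − (-19549) = 45619; wraps to -19917 = 1011001000110011
R = -19917 − (-5686) = -14231 = 1100100001101001

1100100001101001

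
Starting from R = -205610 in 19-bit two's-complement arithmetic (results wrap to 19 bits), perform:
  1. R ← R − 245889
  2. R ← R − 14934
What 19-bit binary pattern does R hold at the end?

0001110000111111111

Start: R = -205610 = 1001101110011010110.
R = -205610 − 245889 = -451499; wraps to 72789 = 0010001110001010101
R = 72789 − 14934 = 57855 = 0001110000111111111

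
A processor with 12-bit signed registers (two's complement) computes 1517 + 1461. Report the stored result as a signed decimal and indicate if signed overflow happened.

-1118; overflow

1517 → 010111101101
1461 → 010110110101
  010111101101
+ 010110110101
= 101110100010
Result 101110100010: MSB = 1 → 2978 − 4096 = -1118.
Both addends are non-negative but the stored result is negative: signed overflow. The true value 1517 + 1461 = 2978 lies outside [-2048, 2047].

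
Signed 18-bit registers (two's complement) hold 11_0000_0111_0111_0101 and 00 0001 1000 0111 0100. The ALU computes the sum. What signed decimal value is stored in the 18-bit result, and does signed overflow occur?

-57367; no overflow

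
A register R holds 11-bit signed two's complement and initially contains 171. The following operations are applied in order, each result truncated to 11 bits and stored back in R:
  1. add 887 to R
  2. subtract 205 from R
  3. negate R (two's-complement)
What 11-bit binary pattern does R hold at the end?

10010101011

Start: R = 171 = 00010101011.
R = 171 + 887 = 1058; wraps to -990 = 10000100010
R = -990 − 205 = -1195; wraps to 853 = 01101010101
R = −(853) = -853 = 10010101011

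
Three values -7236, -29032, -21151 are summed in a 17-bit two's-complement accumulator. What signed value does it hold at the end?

-57419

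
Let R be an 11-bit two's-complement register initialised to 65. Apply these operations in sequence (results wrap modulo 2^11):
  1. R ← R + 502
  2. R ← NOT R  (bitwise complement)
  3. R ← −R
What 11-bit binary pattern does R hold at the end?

01000111000

Start: R = 65 = 00001000001.
R = 65 + 502 = 567 = 01000110111
R = NOT 01000110111 = 10111001000 = -568
R = −(-568) = 568 = 01000111000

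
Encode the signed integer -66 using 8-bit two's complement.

|-66| = 66 = 01000010 in 8 bits.
Invert the bits: 10111101. Add 1: 10111110.
Check: 10111110 reads as 190 − 256 = -66.

10111110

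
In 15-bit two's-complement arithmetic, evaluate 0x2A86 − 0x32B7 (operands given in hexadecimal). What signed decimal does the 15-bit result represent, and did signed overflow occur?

-2097; no overflow

0x2A86 = 010101010000110 = 10886 (signed)
0x32B7 = 011001010110111 = 12983 (signed)
Subtract via negate-and-add: invert 011001010110111 + 1 = 100110101001001 (i.e. -12983).
  010101010000110
+ 100110101001001
= 111011111001111
Result 111011111001111: MSB = 1 → 30671 − 32768 = -2097.
Addends (after negating the subtrahend) have opposite signs, so signed overflow cannot occur.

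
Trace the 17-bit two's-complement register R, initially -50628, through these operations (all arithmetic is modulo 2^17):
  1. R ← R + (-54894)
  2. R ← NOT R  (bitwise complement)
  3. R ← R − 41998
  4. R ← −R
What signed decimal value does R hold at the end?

-63523

Start: R = -50628 = 10011101000111100.
R = -50628 + (-54894) = -105522; wraps to 25550 = 00110001111001110
R = NOT 00110001111001110 = 11001110000110001 = -25551
R = -25551 − 41998 = -67549; wraps to 63523 = 01111100000100011
R = −(63523) = -63523 = 10000011111011101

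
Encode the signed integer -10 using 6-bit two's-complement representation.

110110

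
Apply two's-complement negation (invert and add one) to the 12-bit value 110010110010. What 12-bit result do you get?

001101001110

Invert: 001101001101. Add 1: 001101001110.
Check: 110010110010 = -846, 001101001110 = 846.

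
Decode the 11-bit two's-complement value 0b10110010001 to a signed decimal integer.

-623

MSB is 1, so the value is negative.
Invert: 01001101110. Add 1: 01001101111 = 623. So the value is −623.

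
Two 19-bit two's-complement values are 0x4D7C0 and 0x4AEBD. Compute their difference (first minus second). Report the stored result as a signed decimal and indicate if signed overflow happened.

10499; no overflow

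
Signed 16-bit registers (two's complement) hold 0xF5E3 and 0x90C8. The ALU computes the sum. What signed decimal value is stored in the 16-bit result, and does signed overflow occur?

-31061; no overflow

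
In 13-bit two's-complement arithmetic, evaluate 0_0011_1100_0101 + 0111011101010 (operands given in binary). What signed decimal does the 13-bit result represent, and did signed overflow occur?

-3409; overflow

0_0011_1100_0101 → 0001111000101 = 965 (signed)
0111011101010 = 3818 (signed)
  0001111000101
+ 0111011101010
= 1001010101111
Result 1001010101111: MSB = 1 → 4783 − 8192 = -3409.
Both addends are non-negative but the stored result is negative: signed overflow. The true value 965 + 3818 = 4783 lies outside [-4096, 4095].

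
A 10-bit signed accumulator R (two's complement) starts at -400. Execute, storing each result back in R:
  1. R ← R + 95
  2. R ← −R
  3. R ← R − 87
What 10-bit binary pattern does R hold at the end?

Start: R = -400 = 1001110000.
R = -400 + 95 = -305 = 1011001111
R = −(-305) = 305 = 0100110001
R = 305 − 87 = 218 = 0011011010

0011011010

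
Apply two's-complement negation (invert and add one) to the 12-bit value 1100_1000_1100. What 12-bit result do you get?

001101110100

Invert: 001101110011. Add 1: 001101110100.
Check: 110010001100 = -884, 001101110100 = 884.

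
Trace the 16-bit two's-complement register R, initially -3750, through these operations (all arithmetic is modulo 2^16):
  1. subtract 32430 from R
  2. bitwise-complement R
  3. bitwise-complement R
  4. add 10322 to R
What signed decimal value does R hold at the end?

-25858

Start: R = -3750 = 1111000101011010.
R = -3750 − 32430 = -36180; wraps to 29356 = 0111001010101100
R = NOT 0111001010101100 = 1000110101010011 = -29357
R = NOT 1000110101010011 = 0111001010101100 = 29356
R = 29356 + 10322 = 39678; wraps to -25858 = 1001101011111110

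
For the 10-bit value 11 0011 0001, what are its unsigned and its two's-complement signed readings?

unsigned = 817, signed = -207

Unsigned: 1100110001 = 817.
Signed: MSB=1 → 817 − 1024 = -207.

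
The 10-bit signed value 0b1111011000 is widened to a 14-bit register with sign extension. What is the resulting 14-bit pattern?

11111111011000

MSB of 1111011000 is 1; replicate it into the new high bits.
1111|1111011000 → 11111111011000 (still -40).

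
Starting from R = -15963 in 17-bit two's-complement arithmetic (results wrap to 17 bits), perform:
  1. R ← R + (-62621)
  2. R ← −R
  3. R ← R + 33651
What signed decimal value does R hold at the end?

Start: R = -15963 = 11100000110100101.
R = -15963 + (-62621) = -78584; wraps to 52488 = 01100110100001000
R = −(52488) = -52488 = 10011001011111000
R = -52488 + 33651 = -18837 = 11011011001101011

-18837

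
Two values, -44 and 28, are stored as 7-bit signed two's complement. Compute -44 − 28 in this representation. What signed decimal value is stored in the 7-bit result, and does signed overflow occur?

-44 → 1010100
28 → 0011100
Subtract via negate-and-add: invert 0011100 + 1 = 1100100 (i.e. -28).
  1010100
+ 1100100
= 0111000  (discard carry-out 1)
Result 0111000: MSB = 0 → value 56.
Both addends (after negating the subtrahend) are negative but the stored result is non-negative: signed overflow. The true value -44 − 28 = -72 lies outside [-64, 63].

56; overflow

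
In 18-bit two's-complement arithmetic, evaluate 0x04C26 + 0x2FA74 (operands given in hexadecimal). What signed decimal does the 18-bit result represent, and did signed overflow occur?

-47462; no overflow

0x04C26 = 000100110000100110 = 19494 (signed)
0x2FA74 = 101111101001110100 = -66956 (signed)
  000100110000100110
+ 101111101001110100
= 110100011010011010
Result 110100011010011010: MSB = 1 → 214682 − 262144 = -47462.
Addends have opposite signs, so signed overflow cannot occur.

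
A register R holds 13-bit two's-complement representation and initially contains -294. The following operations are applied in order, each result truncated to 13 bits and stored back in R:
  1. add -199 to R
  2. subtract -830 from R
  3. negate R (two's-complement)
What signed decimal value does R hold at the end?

-337

Start: R = -294 = 1111011011010.
R = -294 + (-199) = -493 = 1111000010011
R = -493 − (-830) = 337 = 0000101010001
R = −(337) = -337 = 1111010101111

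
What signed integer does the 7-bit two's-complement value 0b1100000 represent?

MSB is 1, so the value is negative.
Invert: 0011111. Add 1: 0100000 = 32. So the value is −32.

-32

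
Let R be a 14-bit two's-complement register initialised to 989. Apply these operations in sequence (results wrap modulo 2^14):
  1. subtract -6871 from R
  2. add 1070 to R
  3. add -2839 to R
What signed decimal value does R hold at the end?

6091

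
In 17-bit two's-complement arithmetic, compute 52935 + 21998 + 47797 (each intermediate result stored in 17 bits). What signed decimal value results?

52935 + 21998 = 74933 → wraps to -56139 (10010010010110101)
-56139 + 47797 = -8342 (11101111101101010)

-8342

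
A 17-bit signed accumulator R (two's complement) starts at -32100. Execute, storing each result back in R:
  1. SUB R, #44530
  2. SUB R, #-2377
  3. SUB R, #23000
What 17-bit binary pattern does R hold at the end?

01000010000011011

Start: R = -32100 = 11000001010011100.
R = -32100 − 44530 = -76630; wraps to 54442 = 01101010010101010
R = 54442 − (-2377) = 56819 = 01101110111110011
R = 56819 − 23000 = 33819 = 01000010000011011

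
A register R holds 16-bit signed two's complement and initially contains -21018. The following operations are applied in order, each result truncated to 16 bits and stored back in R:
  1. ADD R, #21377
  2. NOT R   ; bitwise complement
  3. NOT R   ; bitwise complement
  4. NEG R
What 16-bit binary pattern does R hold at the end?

1111111010011001

Start: R = -21018 = 1010110111100110.
R = -21018 + 21377 = 359 = 0000000101100111
R = NOT 0000000101100111 = 1111111010011000 = -360
R = NOT 1111111010011000 = 0000000101100111 = 359
R = −(359) = -359 = 1111111010011001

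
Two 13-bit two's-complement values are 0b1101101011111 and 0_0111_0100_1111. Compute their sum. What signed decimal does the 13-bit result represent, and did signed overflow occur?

686; no overflow

0b1101101011111 → 1101101011111 = -1185 (signed)
0_0111_0100_1111 → 0011101001111 = 1871 (signed)
  1101101011111
+ 0011101001111
= 0001010101110  (discard carry-out 1)
Result 0001010101110: MSB = 0 → value 686.
Addends have opposite signs, so signed overflow cannot occur.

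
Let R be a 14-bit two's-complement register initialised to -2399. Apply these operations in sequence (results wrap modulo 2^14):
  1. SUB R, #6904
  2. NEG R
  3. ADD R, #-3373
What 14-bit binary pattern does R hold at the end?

01011100101010

Start: R = -2399 = 11011010100001.
R = -2399 − 6904 = -9303; wraps to 7081 = 01101110101001
R = −(7081) = -7081 = 10010001010111
R = -7081 + (-3373) = -10454; wraps to 5930 = 01011100101010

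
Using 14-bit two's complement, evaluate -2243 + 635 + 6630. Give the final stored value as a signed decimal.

5022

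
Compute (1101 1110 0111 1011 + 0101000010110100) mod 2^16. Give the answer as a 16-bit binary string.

0010111100101111

  1101111001111011
+ 0101000010110100
= 0010111100101111  (discard carry-out 1)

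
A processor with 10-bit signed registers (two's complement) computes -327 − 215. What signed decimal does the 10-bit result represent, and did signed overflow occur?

-327 → 1010111001
215 → 0011010111
Subtract via negate-and-add: invert 0011010111 + 1 = 1100101001 (i.e. -215).
  1010111001
+ 1100101001
= 0111100010  (discard carry-out 1)
Result 0111100010: MSB = 0 → value 482.
Both addends (after negating the subtrahend) are negative but the stored result is non-negative: signed overflow. The true value -327 − 215 = -542 lies outside [-512, 511].

482; overflow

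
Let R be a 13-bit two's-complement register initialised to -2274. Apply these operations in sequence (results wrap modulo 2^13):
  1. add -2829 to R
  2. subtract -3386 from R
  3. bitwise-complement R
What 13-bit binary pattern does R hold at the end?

Start: R = -2274 = 1011100011110.
R = -2274 + (-2829) = -5103; wraps to 3089 = 0110000010001
R = 3089 − (-3386) = 6475; wraps to -1717 = 1100101001011
R = NOT 1100101001011 = 0011010110100 = 1716

0011010110100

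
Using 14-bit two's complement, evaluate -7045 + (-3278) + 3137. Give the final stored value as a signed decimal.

-7186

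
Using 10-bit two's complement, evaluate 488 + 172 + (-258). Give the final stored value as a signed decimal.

402

488 + 172 = 660 → wraps to -364 (1010010100)
-364 + (-258) = -622 → wraps to 402 (0110010010)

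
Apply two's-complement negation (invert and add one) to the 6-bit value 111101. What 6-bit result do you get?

000011

Invert: 000010. Add 1: 000011.
Check: 111101 = -3, 000011 = 3.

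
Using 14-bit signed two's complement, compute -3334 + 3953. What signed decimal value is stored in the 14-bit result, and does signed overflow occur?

619; no overflow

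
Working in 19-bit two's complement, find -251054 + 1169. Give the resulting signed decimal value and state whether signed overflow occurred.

-251054 → 1000010101101010010
1169 → 0000000010010010001
  1000010101101010010
+ 0000000010010010001
= 1000010111111100011
Result 1000010111111100011: MSB = 1 → 274403 − 524288 = -249885.
Addends have opposite signs, so signed overflow cannot occur.

-249885; no overflow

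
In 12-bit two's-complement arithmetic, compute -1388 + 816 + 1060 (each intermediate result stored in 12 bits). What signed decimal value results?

488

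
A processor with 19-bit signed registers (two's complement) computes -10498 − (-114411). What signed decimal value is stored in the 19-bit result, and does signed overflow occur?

-10498 → 1111101011011111110
-114411 → 1100100000100010101
Subtract via negate-and-add: invert 1100100000100010101 + 1 = 0011011111011101011 (i.e. 114411).
  1111101011011111110
+ 0011011111011101011
= 0011001010111101001  (discard carry-out 1)
Result 0011001010111101001: MSB = 0 → value 103913.
Addends (after negating the subtrahend) have opposite signs, so signed overflow cannot occur.

103913; no overflow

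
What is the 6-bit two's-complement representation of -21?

101011

|-21| = 21 = 010101 in 6 bits.
Invert the bits: 101010. Add 1: 101011.
Check: 101011 reads as 43 − 64 = -21.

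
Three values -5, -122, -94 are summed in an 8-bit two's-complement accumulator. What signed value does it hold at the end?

35

-5 + (-122) = -127 (10000001)
-127 + (-94) = -221 → wraps to 35 (00100011)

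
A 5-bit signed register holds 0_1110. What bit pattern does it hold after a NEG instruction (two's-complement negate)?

10010

Invert: 10001. Add 1: 10010.
Check: 01110 = 14, 10010 = -14.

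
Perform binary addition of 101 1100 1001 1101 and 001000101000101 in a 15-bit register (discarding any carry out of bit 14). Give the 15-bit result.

  101110010011101
+ 001000101000101
= 110110111100010

110110111100010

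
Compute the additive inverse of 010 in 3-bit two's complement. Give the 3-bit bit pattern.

Invert: 101. Add 1: 110.
Check: 010 = 2, 110 = -2.

110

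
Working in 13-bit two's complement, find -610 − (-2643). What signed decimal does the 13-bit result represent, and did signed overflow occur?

-610 → 1110110011110
-2643 → 1010110101101
Subtract via negate-and-add: invert 1010110101101 + 1 = 0101001010011 (i.e. 2643).
  1110110011110
+ 0101001010011
= 0011111110001  (discard carry-out 1)
Result 0011111110001: MSB = 0 → value 2033.
Addends (after negating the subtrahend) have opposite signs, so signed overflow cannot occur.

2033; no overflow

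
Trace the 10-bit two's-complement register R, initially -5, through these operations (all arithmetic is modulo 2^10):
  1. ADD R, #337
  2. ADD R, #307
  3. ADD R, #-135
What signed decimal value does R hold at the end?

Start: R = -5 = 1111111011.
R = -5 + 337 = 332 = 0101001100
R = 332 + 307 = 639; wraps to -385 = 1001111111
R = -385 + (-135) = -520; wraps to 504 = 0111111000

504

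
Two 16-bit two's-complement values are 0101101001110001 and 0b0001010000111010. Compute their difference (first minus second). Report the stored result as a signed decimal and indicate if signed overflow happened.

17975; no overflow

0101101001110001 = 23153 (signed)
0b0001010000111010 → 0001010000111010 = 5178 (signed)
Subtract via negate-and-add: invert 0001010000111010 + 1 = 1110101111000110 (i.e. -5178).
  0101101001110001
+ 1110101111000110
= 0100011000110111  (discard carry-out 1)
Result 0100011000110111: MSB = 0 → value 17975.
Addends (after negating the subtrahend) have opposite signs, so signed overflow cannot occur.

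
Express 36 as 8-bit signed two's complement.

36 is non-negative, so write it directly in 8 bits: 00100100.

00100100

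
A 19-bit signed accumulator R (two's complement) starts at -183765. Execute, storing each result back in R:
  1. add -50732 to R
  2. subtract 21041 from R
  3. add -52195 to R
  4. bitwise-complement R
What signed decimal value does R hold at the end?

-216556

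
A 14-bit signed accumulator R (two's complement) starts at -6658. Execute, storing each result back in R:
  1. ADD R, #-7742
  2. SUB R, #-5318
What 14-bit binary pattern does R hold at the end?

01110010000110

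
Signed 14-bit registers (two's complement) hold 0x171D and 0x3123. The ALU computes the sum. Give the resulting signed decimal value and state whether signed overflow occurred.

2112; no overflow

0x171D = 01011100011101 = 5917 (signed)
0x3123 = 11000100100011 = -3805 (signed)
  01011100011101
+ 11000100100011
= 00100001000000  (discard carry-out 1)
Result 00100001000000: MSB = 0 → value 2112.
Addends have opposite signs, so signed overflow cannot occur.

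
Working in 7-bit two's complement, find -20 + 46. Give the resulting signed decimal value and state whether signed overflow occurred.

-20 → 1101100
46 → 0101110
  1101100
+ 0101110
= 0011010  (discard carry-out 1)
Result 0011010: MSB = 0 → value 26.
Addends have opposite signs, so signed overflow cannot occur.

26; no overflow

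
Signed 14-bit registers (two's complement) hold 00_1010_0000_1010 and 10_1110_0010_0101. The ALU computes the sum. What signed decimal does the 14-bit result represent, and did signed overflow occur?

-2001; no overflow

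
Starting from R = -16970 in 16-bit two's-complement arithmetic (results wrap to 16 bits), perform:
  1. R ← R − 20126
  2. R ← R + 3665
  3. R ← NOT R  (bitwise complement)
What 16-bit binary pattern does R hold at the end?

Start: R = -16970 = 1011110110110110.
R = -16970 − 20126 = -37096; wraps to 28440 = 0110111100011000
R = 28440 + 3665 = 32105 = 0111110101101001
R = NOT 0111110101101001 = 1000001010010110 = -32106

1000001010010110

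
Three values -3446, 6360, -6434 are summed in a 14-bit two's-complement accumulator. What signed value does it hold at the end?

-3446 + 6360 = 2914 (00101101100010)
2914 + (-6434) = -3520 (11001001000000)

-3520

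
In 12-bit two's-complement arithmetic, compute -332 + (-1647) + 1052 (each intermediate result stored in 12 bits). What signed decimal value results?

-927

-332 + (-1647) = -1979 (100001000101)
-1979 + 1052 = -927 (110001100001)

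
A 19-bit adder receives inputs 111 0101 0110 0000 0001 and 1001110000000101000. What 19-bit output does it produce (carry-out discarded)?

  1110101011000000001
+ 1001110000000101000
= 1000011011000101001  (discard carry-out 1)

1000011011000101001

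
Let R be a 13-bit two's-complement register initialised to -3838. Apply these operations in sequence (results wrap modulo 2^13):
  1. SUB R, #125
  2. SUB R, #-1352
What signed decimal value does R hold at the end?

-2611

Start: R = -3838 = 1000100000010.
R = -3838 − 125 = -3963 = 1000010000101
R = -3963 − (-1352) = -2611 = 1010111001101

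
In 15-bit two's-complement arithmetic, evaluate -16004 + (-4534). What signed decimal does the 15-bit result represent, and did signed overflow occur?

12230; overflow

-16004 → 100000101111100
-4534 → 110111001001010
  100000101111100
+ 110111001001010
= 010111111000110  (discard carry-out 1)
Result 010111111000110: MSB = 0 → value 12230.
Both addends are negative but the stored result is non-negative: signed overflow. The true value -16004 + (-4534) = -20538 lies outside [-16384, 16383].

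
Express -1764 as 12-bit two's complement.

100100011100

|-1764| = 1764 = 011011100100 in 12 bits.
Invert the bits: 100100011011. Add 1: 100100011100.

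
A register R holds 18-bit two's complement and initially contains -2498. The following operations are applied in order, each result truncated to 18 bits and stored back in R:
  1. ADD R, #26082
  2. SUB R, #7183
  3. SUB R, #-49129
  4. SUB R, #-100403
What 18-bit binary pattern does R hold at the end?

Start: R = -2498 = 111111011000111110.
R = -2498 + 26082 = 23584 = 000101110000100000
R = 23584 − 7183 = 16401 = 000100000000010001
R = 16401 − (-49129) = 65530 = 001111111111111010
R = 65530 − (-100403) = 165933; wraps to -96211 = 101000100000101101

101000100000101101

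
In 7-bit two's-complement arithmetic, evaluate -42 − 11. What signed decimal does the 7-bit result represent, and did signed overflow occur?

-53; no overflow

-42 → 1010110
11 → 0001011
Subtract via negate-and-add: invert 0001011 + 1 = 1110101 (i.e. -11).
  1010110
+ 1110101
= 1001011  (discard carry-out 1)
Result 1001011: MSB = 1 → 75 − 128 = -53.
Both addends (after negating the subtrahend) are negative and so is the stored result: no signed overflow.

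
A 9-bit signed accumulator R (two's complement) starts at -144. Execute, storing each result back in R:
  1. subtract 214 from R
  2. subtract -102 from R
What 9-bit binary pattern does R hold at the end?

Start: R = -144 = 101110000.
R = -144 − 214 = -358; wraps to 154 = 010011010
R = 154 − (-102) = 256; wraps to -256 = 100000000

100000000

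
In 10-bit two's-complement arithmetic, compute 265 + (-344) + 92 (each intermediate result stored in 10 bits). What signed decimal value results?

13

265 + (-344) = -79 (1110110001)
-79 + 92 = 13 (0000001101)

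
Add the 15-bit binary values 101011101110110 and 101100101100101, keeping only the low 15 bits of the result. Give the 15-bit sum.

  101011101110110
+ 101100101100101
= 011000011011011  (discard carry-out 1)

011000011011011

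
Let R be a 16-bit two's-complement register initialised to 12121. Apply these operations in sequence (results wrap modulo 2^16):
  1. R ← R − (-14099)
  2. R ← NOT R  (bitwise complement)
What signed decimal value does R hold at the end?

Start: R = 12121 = 0010111101011001.
R = 12121 − (-14099) = 26220 = 0110011001101100
R = NOT 0110011001101100 = 1001100110010011 = -26221

-26221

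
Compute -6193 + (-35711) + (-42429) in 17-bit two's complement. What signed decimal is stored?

46739

-6193 + (-35711) = -41904 (10101110001010000)
-41904 + (-42429) = -84333 → wraps to 46739 (01011011010010011)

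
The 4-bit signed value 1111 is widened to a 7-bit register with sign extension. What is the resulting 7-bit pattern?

1111111

MSB of 1111 is 1; replicate it into the new high bits.
111|1111 → 1111111 (still -1).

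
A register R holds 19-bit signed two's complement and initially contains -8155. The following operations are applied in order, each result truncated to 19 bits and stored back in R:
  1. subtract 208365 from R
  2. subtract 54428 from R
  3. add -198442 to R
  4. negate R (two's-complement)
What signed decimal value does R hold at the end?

-54898

Start: R = -8155 = 1111110000000100101.
R = -8155 − 208365 = -216520 = 1001011001000111000
R = -216520 − 54428 = -270948; wraps to 253340 = 0111101110110011100
R = 253340 + (-198442) = 54898 = 0001101011001110010
R = −(54898) = -54898 = 1110010100110001110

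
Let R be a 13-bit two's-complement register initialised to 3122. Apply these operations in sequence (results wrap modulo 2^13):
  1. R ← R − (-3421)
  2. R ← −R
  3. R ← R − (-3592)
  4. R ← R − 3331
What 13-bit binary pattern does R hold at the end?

0011101110110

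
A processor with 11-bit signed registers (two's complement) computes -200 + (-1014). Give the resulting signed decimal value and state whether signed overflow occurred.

-200 → 11100111000
-1014 → 10000001010
  11100111000
+ 10000001010
= 01101000010  (discard carry-out 1)
Result 01101000010: MSB = 0 → value 834.
Both addends are negative but the stored result is non-negative: signed overflow. The true value -200 + (-1014) = -1214 lies outside [-1024, 1023].

834; overflow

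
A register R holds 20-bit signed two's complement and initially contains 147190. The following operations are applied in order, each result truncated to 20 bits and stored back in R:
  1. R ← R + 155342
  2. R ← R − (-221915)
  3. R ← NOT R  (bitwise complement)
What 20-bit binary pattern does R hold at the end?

01111111111101100000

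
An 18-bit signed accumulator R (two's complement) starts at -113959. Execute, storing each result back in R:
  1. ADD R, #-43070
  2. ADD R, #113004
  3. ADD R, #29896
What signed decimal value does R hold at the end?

Start: R = -113959 = 100100001011011001.
R = -113959 + (-43070) = -157029; wraps to 105115 = 011001101010011011
R = 105115 + 113004 = 218119; wraps to -44025 = 110101010000000111
R = -44025 + 29896 = -14129 = 111100100011001111

-14129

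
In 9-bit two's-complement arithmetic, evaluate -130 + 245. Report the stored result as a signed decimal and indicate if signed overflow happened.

115; no overflow

-130 → 101111110
245 → 011110101
  101111110
+ 011110101
= 001110011  (discard carry-out 1)
Result 001110011: MSB = 0 → value 115.
Addends have opposite signs, so signed overflow cannot occur.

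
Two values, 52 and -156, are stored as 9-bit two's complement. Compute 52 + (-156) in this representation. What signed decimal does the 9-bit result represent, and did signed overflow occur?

-104; no overflow

52 → 000110100
-156 → 101100100
  000110100
+ 101100100
= 110011000
Result 110011000: MSB = 1 → 408 − 512 = -104.
Addends have opposite signs, so signed overflow cannot occur.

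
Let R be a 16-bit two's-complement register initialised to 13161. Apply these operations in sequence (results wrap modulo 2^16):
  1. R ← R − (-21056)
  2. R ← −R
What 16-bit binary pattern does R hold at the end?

Start: R = 13161 = 0011001101101001.
R = 13161 − (-21056) = 34217; wraps to -31319 = 1000010110101001
R = −(-31319) = 31319 = 0111101001010111

0111101001010111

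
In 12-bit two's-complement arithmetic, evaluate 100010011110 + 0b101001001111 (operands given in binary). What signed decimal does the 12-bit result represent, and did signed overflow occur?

749; overflow

100010011110 = -1890 (signed)
0b101001001111 → 101001001111 = -1457 (signed)
  100010011110
+ 101001001111
= 001011101101  (discard carry-out 1)
Result 001011101101: MSB = 0 → value 749.
Both addends are negative but the stored result is non-negative: signed overflow. The true value -1890 + (-1457) = -3347 lies outside [-2048, 2047].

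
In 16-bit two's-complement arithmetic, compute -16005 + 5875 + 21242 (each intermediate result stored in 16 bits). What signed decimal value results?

11112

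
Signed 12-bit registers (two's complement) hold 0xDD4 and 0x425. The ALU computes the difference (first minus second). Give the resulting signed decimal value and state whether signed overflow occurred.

0xDD4 = 110111010100 = -556 (signed)
0x425 = 010000100101 = 1061 (signed)
Subtract via negate-and-add: invert 010000100101 + 1 = 101111011011 (i.e. -1061).
  110111010100
+ 101111011011
= 100110101111  (discard carry-out 1)
Result 100110101111: MSB = 1 → 2479 − 4096 = -1617.
Both addends (after negating the subtrahend) are negative and so is the stored result: no signed overflow.

-1617; no overflow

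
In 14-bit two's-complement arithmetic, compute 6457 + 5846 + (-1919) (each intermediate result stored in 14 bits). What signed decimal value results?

-6000

6457 + 5846 = 12303 → wraps to -4081 (11000000001111)
-4081 + (-1919) = -6000 (10100010010000)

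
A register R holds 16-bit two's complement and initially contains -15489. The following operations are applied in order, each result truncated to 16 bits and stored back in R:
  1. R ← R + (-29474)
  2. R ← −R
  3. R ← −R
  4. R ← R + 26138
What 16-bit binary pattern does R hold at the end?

Start: R = -15489 = 1100001101111111.
R = -15489 + (-29474) = -44963; wraps to 20573 = 0101000001011101
R = −(20573) = -20573 = 1010111110100011
R = −(-20573) = 20573 = 0101000001011101
R = 20573 + 26138 = 46711; wraps to -18825 = 1011011001110111

1011011001110111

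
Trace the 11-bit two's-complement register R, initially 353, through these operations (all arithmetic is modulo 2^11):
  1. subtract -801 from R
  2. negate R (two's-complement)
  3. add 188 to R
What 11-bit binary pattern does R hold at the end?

10000111010

Start: R = 353 = 00101100001.
R = 353 − (-801) = 1154; wraps to -894 = 10010000010
R = −(-894) = 894 = 01101111110
R = 894 + 188 = 1082; wraps to -966 = 10000111010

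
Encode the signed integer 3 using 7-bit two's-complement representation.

3 is non-negative, so write it directly in 7 bits: 0000011.

0000011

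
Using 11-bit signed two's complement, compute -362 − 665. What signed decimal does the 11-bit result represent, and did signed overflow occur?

-362 → 11010010110
665 → 01010011001
Subtract via negate-and-add: invert 01010011001 + 1 = 10101100111 (i.e. -665).
  11010010110
+ 10101100111
= 01111111101  (discard carry-out 1)
Result 01111111101: MSB = 0 → value 1021.
Both addends (after negating the subtrahend) are negative but the stored result is non-negative: signed overflow. The true value -362 − 665 = -1027 lies outside [-1024, 1023].

1021; overflow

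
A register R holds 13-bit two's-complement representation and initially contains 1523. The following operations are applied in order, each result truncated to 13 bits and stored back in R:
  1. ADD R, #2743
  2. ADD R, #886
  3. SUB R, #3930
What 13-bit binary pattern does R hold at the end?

0010011000110

Start: R = 1523 = 0010111110011.
R = 1523 + 2743 = 4266; wraps to -3926 = 1000010101010
R = -3926 + 886 = -3040 = 1010000100000
R = -3040 − 3930 = -6970; wraps to 1222 = 0010011000110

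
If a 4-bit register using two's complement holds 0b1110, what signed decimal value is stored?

-2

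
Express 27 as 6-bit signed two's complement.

011011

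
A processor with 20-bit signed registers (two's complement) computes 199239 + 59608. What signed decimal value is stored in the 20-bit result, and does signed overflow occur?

199239 → 00110000101001000111
59608 → 00001110100011011000
  00110000101001000111
+ 00001110100011011000
= 00111111001100011111
Result 00111111001100011111: MSB = 0 → value 258847.
Both addends are non-negative and so is the stored result: no signed overflow.

258847; no overflow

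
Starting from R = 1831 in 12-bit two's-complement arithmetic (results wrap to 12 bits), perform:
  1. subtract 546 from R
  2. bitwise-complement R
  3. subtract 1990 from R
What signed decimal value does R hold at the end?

Start: R = 1831 = 011100100111.
R = 1831 − 546 = 1285 = 010100000101
R = NOT 010100000101 = 101011111010 = -1286
R = -1286 − 1990 = -3276; wraps to 820 = 001100110100

820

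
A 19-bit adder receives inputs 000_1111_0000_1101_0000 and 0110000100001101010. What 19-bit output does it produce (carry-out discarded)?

0111111100100111010

  0001111000011010000
+ 0110000100001101010
= 0111111100100111010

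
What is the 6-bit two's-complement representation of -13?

|-13| = 13 = 001101 in 6 bits.
Invert the bits: 110010. Add 1: 110011.
Check: 110011 reads as 51 − 64 = -13.

110011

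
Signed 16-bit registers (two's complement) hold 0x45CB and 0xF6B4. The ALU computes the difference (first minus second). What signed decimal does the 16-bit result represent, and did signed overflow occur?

20247; no overflow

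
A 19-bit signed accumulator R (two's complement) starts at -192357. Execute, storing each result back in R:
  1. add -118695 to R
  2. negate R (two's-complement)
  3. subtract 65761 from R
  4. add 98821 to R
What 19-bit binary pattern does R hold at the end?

1010100000000110000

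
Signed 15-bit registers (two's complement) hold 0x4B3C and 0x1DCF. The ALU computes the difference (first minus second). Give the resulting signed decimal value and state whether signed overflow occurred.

11629; overflow

0x4B3C = 100101100111100 = -13508 (signed)
0x1DCF = 001110111001111 = 7631 (signed)
Subtract via negate-and-add: invert 001110111001111 + 1 = 110001000110001 (i.e. -7631).
  100101100111100
+ 110001000110001
= 010110101101101  (discard carry-out 1)
Result 010110101101101: MSB = 0 → value 11629.
Both addends (after negating the subtrahend) are negative but the stored result is non-negative: signed overflow. The true value -13508 − 7631 = -21139 lies outside [-16384, 16383].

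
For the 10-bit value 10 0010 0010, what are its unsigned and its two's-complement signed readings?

Unsigned: 1000100010 = 546.
Signed: MSB=1 → 546 − 1024 = -478.

unsigned = 546, signed = -478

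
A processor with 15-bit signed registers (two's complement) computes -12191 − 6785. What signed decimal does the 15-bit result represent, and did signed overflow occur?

-12191 → 101000001100001
6785 → 001101010000001
Subtract via negate-and-add: invert 001101010000001 + 1 = 110010101111111 (i.e. -6785).
  101000001100001
+ 110010101111111
= 011010111100000  (discard carry-out 1)
Result 011010111100000: MSB = 0 → value 13792.
Both addends (after negating the subtrahend) are negative but the stored result is non-negative: signed overflow. The true value -12191 − 6785 = -18976 lies outside [-16384, 16383].

13792; overflow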